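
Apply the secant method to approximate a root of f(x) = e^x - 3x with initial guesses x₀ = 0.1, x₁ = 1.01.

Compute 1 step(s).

f(x) = e^x - 3x
x₀ = 0.1, x₁ = 1.01

Secant formula: x_{n+1} = x_n - f(x_n)(x_n - x_{n-1})/(f(x_n) - f(x_{n-1}))

Iteration 1:
  f(0.100000) = 0.805171
  f(1.010000) = -0.284399
  x_2 = 1.010000 - (-0.284399)×(1.010000 - 0.100000)/(-0.284399 - 0.805171)
       = 0.772472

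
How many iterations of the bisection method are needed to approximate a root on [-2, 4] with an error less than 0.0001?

We need (b-a)/2^n ≤ 0.0001
(4 - (-2))/2^n ≤ 0.0001
6/2^n ≤ 0.0001
2^n ≥ 60000
n ≥ log₂(60000) = 15.87
n ≥ 16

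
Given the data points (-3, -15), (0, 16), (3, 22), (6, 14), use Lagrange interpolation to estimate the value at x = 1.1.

Lagrange interpolation formula:
P(x) = Σ yᵢ × Lᵢ(x)
where Lᵢ(x) = Π_{j≠i} (x - xⱼ)/(xᵢ - xⱼ)

L_0(1.1) = (1.1 - 0)/(-3 - 0) × (1.1 - 3)/(-3 - 3) × (1.1 - 6)/(-3 - 6) = -0.063216
L_1(1.1) = (1.1 - (-3))/(0 - (-3)) × (1.1 - 3)/(0 - 3) × (1.1 - 6)/(0 - 6) = 0.706870
L_2(1.1) = (1.1 - (-3))/(3 - (-3)) × (1.1 - 0)/(3 - 0) × (1.1 - 6)/(3 - 6) = 0.409241
L_3(1.1) = (1.1 - (-3))/(6 - (-3)) × (1.1 - 0)/(6 - 0) × (1.1 - 3)/(6 - 3) = -0.052895

P(1.1) = (-15)×L_0(1.1) + 16×L_1(1.1) + 22×L_2(1.1) + 14×L_3(1.1)
P(1.1) = 20.520932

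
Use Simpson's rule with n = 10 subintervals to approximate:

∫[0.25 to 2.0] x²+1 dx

f(x) = x²+1
a = 0.25, b = 2.0, n = 10
h = (b - a)/n = 0.175000

Simpson's rule: (h/3)[f(x₀) + 4f(x₁) + 2f(x₂) + ... + f(xₙ)]

x_0 = 0.2500, f(x_0) = 1.062500, coefficient = 1
x_1 = 0.4250, f(x_1) = 1.180625, coefficient = 4
x_2 = 0.6000, f(x_2) = 1.360000, coefficient = 2
x_3 = 0.7750, f(x_3) = 1.600625, coefficient = 4
x_4 = 0.9500, f(x_4) = 1.902500, coefficient = 2
x_5 = 1.1250, f(x_5) = 2.265625, coefficient = 4
x_6 = 1.3000, f(x_6) = 2.690000, coefficient = 2
x_7 = 1.4750, f(x_7) = 3.175625, coefficient = 4
x_8 = 1.6500, f(x_8) = 3.722500, coefficient = 2
x_9 = 1.8250, f(x_9) = 4.330625, coefficient = 4
x_10 = 2.0000, f(x_10) = 5.000000, coefficient = 1

I ≈ (0.175000/3) × 75.625000 = 4.411458
Exact value: 4.411458
Error: 0.000000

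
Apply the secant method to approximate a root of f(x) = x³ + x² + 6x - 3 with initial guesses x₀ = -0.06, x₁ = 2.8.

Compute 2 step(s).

f(x) = x³ + x² + 6x - 3
x₀ = -0.06, x₁ = 2.8

Secant formula: x_{n+1} = x_n - f(x_n)(x_n - x_{n-1})/(f(x_n) - f(x_{n-1}))

Iteration 1:
  f(-0.060000) = -3.356616
  f(2.800000) = 43.592000
  x_2 = 2.800000 - 43.592000×(2.800000 - (-0.060000))/(43.592000 - (-3.356616))
       = 0.144477
Iteration 2:
  f(2.800000) = 43.592000
  f(0.144477) = -2.109247
  x_3 = 0.144477 - (-2.109247)×(0.144477 - 2.800000)/(-2.109247 - 43.592000)
       = 0.267037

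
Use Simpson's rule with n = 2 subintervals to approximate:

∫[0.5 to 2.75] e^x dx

f(x) = e^x
a = 0.5, b = 2.75, n = 2
h = (b - a)/n = 1.125000

Simpson's rule: (h/3)[f(x₀) + 4f(x₁) + 2f(x₂) + ... + f(xₙ)]

x_0 = 0.5000, f(x_0) = 1.648721, coefficient = 1
x_1 = 1.6250, f(x_1) = 5.078419, coefficient = 4
x_2 = 2.7500, f(x_2) = 15.642632, coefficient = 1

I ≈ (1.125000/3) × 37.605029 = 14.101886
Exact value: 13.993911
Error: 0.107975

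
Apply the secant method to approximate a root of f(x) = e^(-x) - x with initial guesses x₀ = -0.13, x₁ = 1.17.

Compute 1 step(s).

f(x) = e^(-x) - x
x₀ = -0.13, x₁ = 1.17

Secant formula: x_{n+1} = x_n - f(x_n)(x_n - x_{n-1})/(f(x_n) - f(x_{n-1}))

Iteration 1:
  f(-0.130000) = 1.268828
  f(1.170000) = -0.859633
  x_2 = 1.170000 - (-0.859633)×(1.170000 - (-0.130000))/(-0.859633 - 1.268828)
       = 0.644962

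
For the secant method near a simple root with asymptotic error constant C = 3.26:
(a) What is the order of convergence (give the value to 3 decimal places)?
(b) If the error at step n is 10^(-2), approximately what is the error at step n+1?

(a) Secant method has superlinear convergence with order φ = (1+√5)/2 ≈ 1.618.
    This means |e_{n+1}| ≈ C|e_n|^1.618.

(b) With |e_n| = 10^(-2) and C = 3.26:
    |e_{n+1}| ≈ 3.26 × (10^(-2))^1.618 = 3.26 × 10^(-3.24)

(a) ≈ 1.618 (golden ratio); (b) |e_{n+1}| ≈ 1.893e-03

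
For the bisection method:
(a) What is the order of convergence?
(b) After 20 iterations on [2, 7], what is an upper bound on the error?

(a) Bisection has linear (order 1) convergence; the error is halved each step.

(b) Error bound = (b-a)/2^n = (7 - 2)/2^{20}
    = 5/2^{20}

(a) 1 (linear); (b) error ≤ 4.77e-06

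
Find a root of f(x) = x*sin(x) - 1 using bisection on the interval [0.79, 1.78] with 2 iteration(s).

f(x) = x*sin(x) - 1
Initial interval: [0.79, 1.78]

Iteration 1:
  c_1 = (0.790000 + 1.780000)/2 = 1.285000
  f(c_1) = f(1.285000) = 0.232877
  f(a) × f(c) < 0, new interval: [0.790000, 1.285000]
Iteration 2:
  c_2 = (0.790000 + 1.285000)/2 = 1.037500
  f(c_2) = f(1.037500) = -0.106571
  f(a) × f(c) ≥ 0, new interval: [1.037500, 1.285000]

After 2 iteration(s), the approximation is c_2 = 1.037500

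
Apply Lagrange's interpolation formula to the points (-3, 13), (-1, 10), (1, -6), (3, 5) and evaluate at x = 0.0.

Lagrange interpolation formula:
P(x) = Σ yᵢ × Lᵢ(x)
where Lᵢ(x) = Π_{j≠i} (x - xⱼ)/(xᵢ - xⱼ)

L_0(0.0) = (0.0 - (-1))/(-3 - (-1)) × (0.0 - 1)/(-3 - 1) × (0.0 - 3)/(-3 - 3) = -0.062500
L_1(0.0) = (0.0 - (-3))/(-1 - (-3)) × (0.0 - 1)/(-1 - 1) × (0.0 - 3)/(-1 - 3) = 0.562500
L_2(0.0) = (0.0 - (-3))/(1 - (-3)) × (0.0 - (-1))/(1 - (-1)) × (0.0 - 3)/(1 - 3) = 0.562500
L_3(0.0) = (0.0 - (-3))/(3 - (-3)) × (0.0 - (-1))/(3 - (-1)) × (0.0 - 1)/(3 - 1) = -0.062500

P(0.0) = 13×L_0(0.0) + 10×L_1(0.0) + (-6)×L_2(0.0) + 5×L_3(0.0)
P(0.0) = 1.125000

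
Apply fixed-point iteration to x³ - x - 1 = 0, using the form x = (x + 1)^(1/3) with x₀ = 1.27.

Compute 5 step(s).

Equation: x³ - x - 1 = 0
Fixed-point form: x = (x + 1)^(1/3)
x₀ = 1.27

x_1 = g(1.270000) = 1.314242
x_2 = g(1.314242) = 1.322725
x_3 = g(1.322725) = 1.324339
x_4 = g(1.324339) = 1.324646
x_5 = g(1.324646) = 1.324704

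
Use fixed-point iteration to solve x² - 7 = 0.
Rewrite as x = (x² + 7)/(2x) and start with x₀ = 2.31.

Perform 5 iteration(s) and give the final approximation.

Equation: x² - 7 = 0
Fixed-point form: x = (x² + 7)/(2x)
x₀ = 2.31

x_1 = g(2.310000) = 2.670152
x_2 = g(2.670152) = 2.645863
x_3 = g(2.645863) = 2.645751
x_4 = g(2.645751) = 2.645751
x_5 = g(2.645751) = 2.645751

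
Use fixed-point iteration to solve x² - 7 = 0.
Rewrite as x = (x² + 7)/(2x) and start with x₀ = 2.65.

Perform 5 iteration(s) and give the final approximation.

Equation: x² - 7 = 0
Fixed-point form: x = (x² + 7)/(2x)
x₀ = 2.65

x_1 = g(2.650000) = 2.645755
x_2 = g(2.645755) = 2.645751
x_3 = g(2.645751) = 2.645751
x_4 = g(2.645751) = 2.645751
x_5 = g(2.645751) = 2.645751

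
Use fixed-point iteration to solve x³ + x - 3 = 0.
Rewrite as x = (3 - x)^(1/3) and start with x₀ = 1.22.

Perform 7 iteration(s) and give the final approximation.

Equation: x³ + x - 3 = 0
Fixed-point form: x = (3 - x)^(1/3)
x₀ = 1.22

x_1 = g(1.220000) = 1.211918
x_2 = g(1.211918) = 1.213750
x_3 = g(1.213750) = 1.213335
x_4 = g(1.213335) = 1.213429
x_5 = g(1.213429) = 1.213408
x_6 = g(1.213408) = 1.213413
x_7 = g(1.213413) = 1.213411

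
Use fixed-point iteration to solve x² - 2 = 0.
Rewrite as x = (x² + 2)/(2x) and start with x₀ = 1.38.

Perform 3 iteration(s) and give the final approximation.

Equation: x² - 2 = 0
Fixed-point form: x = (x² + 2)/(2x)
x₀ = 1.38

x_1 = g(1.380000) = 1.414638
x_2 = g(1.414638) = 1.414214
x_3 = g(1.414214) = 1.414214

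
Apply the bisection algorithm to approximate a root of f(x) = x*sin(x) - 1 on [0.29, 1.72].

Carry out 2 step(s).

f(x) = x*sin(x) - 1
Initial interval: [0.29, 1.72]

Iteration 1:
  c_1 = (0.290000 + 1.720000)/2 = 1.005000
  f(c_1) = f(1.005000) = -0.151617
  f(a) × f(c) ≥ 0, new interval: [1.005000, 1.720000]
Iteration 2:
  c_2 = (1.005000 + 1.720000)/2 = 1.362500
  f(c_2) = f(1.362500) = 0.333049
  f(a) × f(c) < 0, new interval: [1.005000, 1.362500]

After 2 iteration(s), the approximation is c_2 = 1.362500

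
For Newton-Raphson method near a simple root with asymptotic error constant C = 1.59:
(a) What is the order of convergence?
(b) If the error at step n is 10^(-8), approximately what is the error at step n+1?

(a) Newton-Raphson has quadratic (order 2) convergence near simple roots.
    This means |e_{n+1}| ≈ C|e_n|².

(b) With |e_n| = 10^(-8) and C = 1.59:
    |e_{n+1}| ≈ 1.59 × (10^(-8))² = 1.59 × 10^(-16)

(a) 2 (quadratic); (b) |e_{n+1}| ≈ 1.590e-16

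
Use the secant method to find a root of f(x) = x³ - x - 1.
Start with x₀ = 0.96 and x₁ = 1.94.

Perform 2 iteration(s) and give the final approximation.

f(x) = x³ - x - 1
x₀ = 0.96, x₁ = 1.94

Secant formula: x_{n+1} = x_n - f(x_n)(x_n - x_{n-1})/(f(x_n) - f(x_{n-1}))

Iteration 1:
  f(0.960000) = -1.075264
  f(1.940000) = 4.361384
  x_2 = 1.940000 - 4.361384×(1.940000 - 0.960000)/(4.361384 - (-1.075264))
       = 1.153825
Iteration 2:
  f(1.940000) = 4.361384
  f(1.153825) = -0.617724
  x_3 = 1.153825 - (-0.617724)×(1.153825 - 1.940000)/(-0.617724 - 4.361384)
       = 1.251360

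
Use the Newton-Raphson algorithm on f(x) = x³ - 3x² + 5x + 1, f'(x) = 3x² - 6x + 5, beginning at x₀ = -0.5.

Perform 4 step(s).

f(x) = x³ - 3x² + 5x + 1
f'(x) = 3x² - 6x + 5
x₀ = -0.5

Newton-Raphson formula: x_{n+1} = x_n - f(x_n)/f'(x_n)

Iteration 1:
  f(-0.500000) = -2.375000
  f'(-0.500000) = 8.750000
  x_1 = -0.500000 - (-2.375000)/8.750000 = -0.228571
Iteration 2:
  f(-0.228571) = -0.311534
  f'(-0.228571) = 6.528163
  x_2 = -0.228571 - (-0.311534)/6.528163 = -0.180850
Iteration 3:
  f(-0.180850) = -0.008285
  f'(-0.180850) = 6.183220
  x_3 = -0.180850 - (-0.008285)/6.183220 = -0.179510
Iteration 4:
  f(-0.179510) = -0.000006
  f'(-0.179510) = 6.173732
  x_4 = -0.179510 - (-0.000006)/6.173732 = -0.179509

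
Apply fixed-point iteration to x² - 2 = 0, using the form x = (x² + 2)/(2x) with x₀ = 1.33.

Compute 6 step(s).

Equation: x² - 2 = 0
Fixed-point form: x = (x² + 2)/(2x)
x₀ = 1.33

x_1 = g(1.330000) = 1.416880
x_2 = g(1.416880) = 1.414216
x_3 = g(1.414216) = 1.414214
x_4 = g(1.414214) = 1.414214
x_5 = g(1.414214) = 1.414214
x_6 = g(1.414214) = 1.414214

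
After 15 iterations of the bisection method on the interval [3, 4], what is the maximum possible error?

Bisection error bound: |error| ≤ (b-a)/2^n
|error| ≤ (4 - 3)/2^15 = 1/2^15
|error| ≤ 0.0000305176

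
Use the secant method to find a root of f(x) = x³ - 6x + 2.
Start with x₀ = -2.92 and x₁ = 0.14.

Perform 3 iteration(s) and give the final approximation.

f(x) = x³ - 6x + 2
x₀ = -2.92, x₁ = 0.14

Secant formula: x_{n+1} = x_n - f(x_n)(x_n - x_{n-1})/(f(x_n) - f(x_{n-1}))

Iteration 1:
  f(-2.920000) = -5.377088
  f(0.140000) = 1.162744
  x_2 = 0.140000 - 1.162744×(0.140000 - (-2.920000))/(1.162744 - (-5.377088))
       = -0.404050
Iteration 2:
  f(0.140000) = 1.162744
  f(-0.404050) = 4.358337
  x_3 = -0.404050 - 4.358337×(-0.404050 - 0.140000)/(4.358337 - 1.162744)
       = 0.337957
Iteration 3:
  f(-0.404050) = 4.358337
  f(0.337957) = 0.010856
  x_4 = 0.337957 - 0.010856×(0.337957 - (-0.404050))/(0.010856 - 4.358337)
       = 0.339810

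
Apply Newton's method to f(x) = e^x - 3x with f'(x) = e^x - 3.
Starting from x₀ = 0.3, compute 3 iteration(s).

f(x) = e^x - 3x
f'(x) = e^x - 3
x₀ = 0.3

Newton-Raphson formula: x_{n+1} = x_n - f(x_n)/f'(x_n)

Iteration 1:
  f(0.300000) = 0.449859
  f'(0.300000) = -1.650141
  x_1 = 0.300000 - 0.449859/(-1.650141) = 0.572618
Iteration 2:
  f(0.572618) = 0.055048
  f'(0.572618) = -1.227097
  x_2 = 0.572618 - 0.055048/(-1.227097) = 0.617479
Iteration 3:
  f(0.617479) = 0.001811
  f'(0.617479) = -1.145753
  x_3 = 0.617479 - 0.001811/(-1.145753) = 0.619059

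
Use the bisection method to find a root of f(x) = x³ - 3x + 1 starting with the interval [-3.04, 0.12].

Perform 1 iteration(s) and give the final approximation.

f(x) = x³ - 3x + 1
Initial interval: [-3.04, 0.12]

Iteration 1:
  c_1 = (-3.040000 + 0.120000)/2 = -1.460000
  f(c_1) = f(-1.460000) = 2.267864
  f(a) × f(c) < 0, new interval: [-3.040000, -1.460000]

After 1 iteration(s), the approximation is c_1 = -1.460000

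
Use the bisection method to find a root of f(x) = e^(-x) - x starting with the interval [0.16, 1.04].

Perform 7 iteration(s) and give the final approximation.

f(x) = e^(-x) - x
Initial interval: [0.16, 1.04]

Iteration 1:
  c_1 = (0.160000 + 1.040000)/2 = 0.600000
  f(c_1) = f(0.600000) = -0.051188
  f(a) × f(c) < 0, new interval: [0.160000, 0.600000]
Iteration 2:
  c_2 = (0.160000 + 0.600000)/2 = 0.380000
  f(c_2) = f(0.380000) = 0.303861
  f(a) × f(c) ≥ 0, new interval: [0.380000, 0.600000]
Iteration 3:
  c_3 = (0.380000 + 0.600000)/2 = 0.490000
  f(c_3) = f(0.490000) = 0.122626
  f(a) × f(c) ≥ 0, new interval: [0.490000, 0.600000]
Iteration 4:
  c_4 = (0.490000 + 0.600000)/2 = 0.545000
  f(c_4) = f(0.545000) = 0.034842
  f(a) × f(c) ≥ 0, new interval: [0.545000, 0.600000]
Iteration 5:
  c_5 = (0.545000 + 0.600000)/2 = 0.572500
  f(c_5) = f(0.572500) = -0.008387
  f(a) × f(c) < 0, new interval: [0.545000, 0.572500]
Iteration 6:
  c_6 = (0.545000 + 0.572500)/2 = 0.558750
  f(c_6) = f(0.558750) = 0.013174
  f(a) × f(c) ≥ 0, new interval: [0.558750, 0.572500]
Iteration 7:
  c_7 = (0.558750 + 0.572500)/2 = 0.565625
  f(c_7) = f(0.565625) = 0.002380
  f(a) × f(c) ≥ 0, new interval: [0.565625, 0.572500]

After 7 iteration(s), the approximation is c_7 = 0.565625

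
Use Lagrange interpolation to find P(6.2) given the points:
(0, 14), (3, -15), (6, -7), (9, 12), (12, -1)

Lagrange interpolation formula:
P(x) = Σ yᵢ × Lᵢ(x)
where Lᵢ(x) = Π_{j≠i} (x - xⱼ)/(xᵢ - xⱼ)

L_0(6.2) = (6.2 - 3)/(0 - 3) × (6.2 - 6)/(0 - 6) × (6.2 - 9)/(0 - 9) × (6.2 - 12)/(0 - 12) = 0.005347
L_1(6.2) = (6.2 - 0)/(3 - 0) × (6.2 - 6)/(3 - 6) × (6.2 - 9)/(3 - 9) × (6.2 - 12)/(3 - 12) = -0.041435
L_2(6.2) = (6.2 - 0)/(6 - 0) × (6.2 - 3)/(6 - 3) × (6.2 - 9)/(6 - 9) × (6.2 - 12)/(6 - 12) = 0.994449
L_3(6.2) = (6.2 - 0)/(9 - 0) × (6.2 - 3)/(9 - 3) × (6.2 - 6)/(9 - 6) × (6.2 - 12)/(9 - 12) = 0.047355
L_4(6.2) = (6.2 - 0)/(12 - 0) × (6.2 - 3)/(12 - 3) × (6.2 - 6)/(12 - 6) × (6.2 - 9)/(12 - 9) = -0.005715

P(6.2) = 14×L_0(6.2) + (-15)×L_1(6.2) + (-7)×L_2(6.2) + 12×L_3(6.2) + (-1)×L_4(6.2)
P(6.2) = -5.690792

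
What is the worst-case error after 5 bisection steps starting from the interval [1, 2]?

Bisection error bound: |error| ≤ (b-a)/2^n
|error| ≤ (2 - 1)/2^5 = 1/2^5
|error| ≤ 0.0312500000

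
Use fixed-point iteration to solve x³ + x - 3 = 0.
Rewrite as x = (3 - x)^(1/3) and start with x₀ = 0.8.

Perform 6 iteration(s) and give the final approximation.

Equation: x³ + x - 3 = 0
Fixed-point form: x = (3 - x)^(1/3)
x₀ = 0.8

x_1 = g(0.800000) = 1.300591
x_2 = g(1.300591) = 1.193345
x_3 = g(1.193345) = 1.217938
x_4 = g(1.217938) = 1.212386
x_5 = g(1.212386) = 1.213644
x_6 = g(1.213644) = 1.213359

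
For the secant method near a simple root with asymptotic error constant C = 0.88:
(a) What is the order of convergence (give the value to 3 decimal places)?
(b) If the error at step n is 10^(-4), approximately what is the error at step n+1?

(a) Secant method has superlinear convergence with order φ = (1+√5)/2 ≈ 1.618.
    This means |e_{n+1}| ≈ C|e_n|^1.618.

(b) With |e_n| = 10^(-4) and C = 0.88:
    |e_{n+1}| ≈ 0.88 × (10^(-4))^1.618 = 0.88 × 10^(-6.47)

(a) ≈ 1.618 (golden ratio); (b) |e_{n+1}| ≈ 2.967e-07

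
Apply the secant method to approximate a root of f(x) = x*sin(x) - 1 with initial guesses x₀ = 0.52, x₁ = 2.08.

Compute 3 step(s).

f(x) = x*sin(x) - 1
x₀ = 0.52, x₁ = 2.08

Secant formula: x_{n+1} = x_n - f(x_n)(x_n - x_{n-1})/(f(x_n) - f(x_{n-1}))

Iteration 1:
  f(0.520000) = -0.741622
  f(2.080000) = 0.816117
  x_2 = 2.080000 - 0.816117×(2.080000 - 0.520000)/(0.816117 - (-0.741622))
       = 1.262699
Iteration 2:
  f(2.080000) = 0.816117
  f(1.262699) = 0.203241
  x_3 = 1.262699 - 0.203241×(1.262699 - 2.080000)/(0.203241 - 0.816117)
       = 0.991666
Iteration 3:
  f(1.262699) = 0.203241
  f(0.991666) = -0.170036
  x_4 = 0.991666 - (-0.170036)×(0.991666 - 1.262699)/(-0.170036 - 0.203241)
       = 1.115127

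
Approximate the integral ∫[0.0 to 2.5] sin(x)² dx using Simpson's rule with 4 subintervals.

f(x) = sin(x)²
a = 0.0, b = 2.5, n = 4
h = (b - a)/n = 0.625000

Simpson's rule: (h/3)[f(x₀) + 4f(x₁) + 2f(x₂) + ... + f(xₙ)]

x_0 = 0.0000, f(x_0) = 0.000000, coefficient = 1
x_1 = 0.6250, f(x_1) = 0.342339, coefficient = 4
x_2 = 1.2500, f(x_2) = 0.900572, coefficient = 2
x_3 = 1.8750, f(x_3) = 0.910280, coefficient = 4
x_4 = 2.5000, f(x_4) = 0.358169, coefficient = 1

I ≈ (0.625000/3) × 7.169787 = 1.493706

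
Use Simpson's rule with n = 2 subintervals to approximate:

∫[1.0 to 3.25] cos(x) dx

f(x) = cos(x)
a = 1.0, b = 3.25, n = 2
h = (b - a)/n = 1.125000

Simpson's rule: (h/3)[f(x₀) + 4f(x₁) + 2f(x₂) + ... + f(xₙ)]

x_0 = 1.0000, f(x_0) = 0.540302, coefficient = 1
x_1 = 2.1250, f(x_1) = -0.526266, coefficient = 4
x_2 = 3.2500, f(x_2) = -0.994130, coefficient = 1

I ≈ (1.125000/3) × -2.558893 = -0.959585
Exact value: -0.949666
Error: 0.009919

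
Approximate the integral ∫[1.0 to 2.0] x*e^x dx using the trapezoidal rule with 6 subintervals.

f(x) = x*e^x
a = 1.0, b = 2.0, n = 6
h = (b - a)/n = 0.166667

Trapezoidal rule: (h/2)[f(x₀) + 2f(x₁) + 2f(x₂) + ... + f(xₙ)]

x_0 = 1.0000, f(x_0) = 2.718282, coefficient = 1
x_1 = 1.1667, f(x_1) = 3.746482, coefficient = 2
x_2 = 1.3333, f(x_2) = 5.058224, coefficient = 2
x_3 = 1.5000, f(x_3) = 6.722534, coefficient = 2
x_4 = 1.6667, f(x_4) = 8.824150, coefficient = 2
x_5 = 1.8333, f(x_5) = 11.466952, coefficient = 2
x_6 = 2.0000, f(x_6) = 14.778112, coefficient = 1

I ≈ (0.166667/2) × 89.133077 = 7.427756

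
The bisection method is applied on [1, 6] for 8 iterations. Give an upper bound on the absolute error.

Bisection error bound: |error| ≤ (b-a)/2^n
|error| ≤ (6 - 1)/2^8 = 5/2^8
|error| ≤ 0.0195312500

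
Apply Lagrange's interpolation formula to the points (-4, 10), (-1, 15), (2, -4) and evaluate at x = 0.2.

Lagrange interpolation formula:
P(x) = Σ yᵢ × Lᵢ(x)
where Lᵢ(x) = Π_{j≠i} (x - xⱼ)/(xᵢ - xⱼ)

L_0(0.2) = (0.2 - (-1))/(-4 - (-1)) × (0.2 - 2)/(-4 - 2) = -0.120000
L_1(0.2) = (0.2 - (-4))/(-1 - (-4)) × (0.2 - 2)/(-1 - 2) = 0.840000
L_2(0.2) = (0.2 - (-4))/(2 - (-4)) × (0.2 - (-1))/(2 - (-1)) = 0.280000

P(0.2) = 10×L_0(0.2) + 15×L_1(0.2) + (-4)×L_2(0.2)
P(0.2) = 10.280000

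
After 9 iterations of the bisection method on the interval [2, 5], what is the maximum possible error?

Bisection error bound: |error| ≤ (b-a)/2^n
|error| ≤ (5 - 2)/2^9 = 3/2^9
|error| ≤ 0.0058593750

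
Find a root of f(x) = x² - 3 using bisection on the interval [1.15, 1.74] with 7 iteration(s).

f(x) = x² - 3
Initial interval: [1.15, 1.74]

Iteration 1:
  c_1 = (1.150000 + 1.740000)/2 = 1.445000
  f(c_1) = f(1.445000) = -0.911975
  f(a) × f(c) ≥ 0, new interval: [1.445000, 1.740000]
Iteration 2:
  c_2 = (1.445000 + 1.740000)/2 = 1.592500
  f(c_2) = f(1.592500) = -0.463944
  f(a) × f(c) ≥ 0, new interval: [1.592500, 1.740000]
Iteration 3:
  c_3 = (1.592500 + 1.740000)/2 = 1.666250
  f(c_3) = f(1.666250) = -0.223611
  f(a) × f(c) ≥ 0, new interval: [1.666250, 1.740000]
Iteration 4:
  c_4 = (1.666250 + 1.740000)/2 = 1.703125
  f(c_4) = f(1.703125) = -0.099365
  f(a) × f(c) ≥ 0, new interval: [1.703125, 1.740000]
Iteration 5:
  c_5 = (1.703125 + 1.740000)/2 = 1.721563
  f(c_5) = f(1.721563) = -0.036223
  f(a) × f(c) ≥ 0, new interval: [1.721563, 1.740000]
Iteration 6:
  c_6 = (1.721563 + 1.740000)/2 = 1.730781
  f(c_6) = f(1.730781) = -0.004396
  f(a) × f(c) ≥ 0, new interval: [1.730781, 1.740000]
Iteration 7:
  c_7 = (1.730781 + 1.740000)/2 = 1.735391
  f(c_7) = f(1.735391) = 0.011581
  f(a) × f(c) < 0, new interval: [1.730781, 1.735391]

After 7 iteration(s), the approximation is c_7 = 1.735391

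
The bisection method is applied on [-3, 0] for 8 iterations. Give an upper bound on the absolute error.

Bisection error bound: |error| ≤ (b-a)/2^n
|error| ≤ (0 - (-3))/2^8 = 3/2^8
|error| ≤ 0.0117187500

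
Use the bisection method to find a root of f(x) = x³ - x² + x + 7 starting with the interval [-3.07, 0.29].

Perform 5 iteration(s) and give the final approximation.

f(x) = x³ - x² + x + 7
Initial interval: [-3.07, 0.29]

Iteration 1:
  c_1 = (-3.070000 + 0.290000)/2 = -1.390000
  f(c_1) = f(-1.390000) = 0.992281
  f(a) × f(c) < 0, new interval: [-3.070000, -1.390000]
Iteration 2:
  c_2 = (-3.070000 + (-1.390000))/2 = -2.230000
  f(c_2) = f(-2.230000) = -11.292467
  f(a) × f(c) ≥ 0, new interval: [-2.230000, -1.390000]
Iteration 3:
  c_3 = (-2.230000 + (-1.390000))/2 = -1.810000
  f(c_3) = f(-1.810000) = -4.015841
  f(a) × f(c) ≥ 0, new interval: [-1.810000, -1.390000]
Iteration 4:
  c_4 = (-1.810000 + (-1.390000))/2 = -1.600000
  f(c_4) = f(-1.600000) = -1.256000
  f(a) × f(c) ≥ 0, new interval: [-1.600000, -1.390000]
Iteration 5:
  c_5 = (-1.600000 + (-1.390000))/2 = -1.495000
  f(c_5) = f(-1.495000) = -0.071387
  f(a) × f(c) ≥ 0, new interval: [-1.495000, -1.390000]

After 5 iteration(s), the approximation is c_5 = -1.495000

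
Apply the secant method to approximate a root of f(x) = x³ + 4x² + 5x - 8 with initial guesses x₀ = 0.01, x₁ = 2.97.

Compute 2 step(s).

f(x) = x³ + 4x² + 5x - 8
x₀ = 0.01, x₁ = 2.97

Secant formula: x_{n+1} = x_n - f(x_n)(x_n - x_{n-1})/(f(x_n) - f(x_{n-1}))

Iteration 1:
  f(0.010000) = -7.949599
  f(2.970000) = 68.331673
  x_2 = 2.970000 - 68.331673×(2.970000 - 0.010000)/(68.331673 - (-7.949599))
       = 0.318474
Iteration 2:
  f(2.970000) = 68.331673
  f(0.318474) = -5.969623
  x_3 = 0.318474 - (-5.969623)×(0.318474 - 2.970000)/(-5.969623 - 68.331673)
       = 0.531507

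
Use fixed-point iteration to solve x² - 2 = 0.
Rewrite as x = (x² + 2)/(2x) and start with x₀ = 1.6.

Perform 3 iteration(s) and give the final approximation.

Equation: x² - 2 = 0
Fixed-point form: x = (x² + 2)/(2x)
x₀ = 1.6

x_1 = g(1.600000) = 1.425000
x_2 = g(1.425000) = 1.414254
x_3 = g(1.414254) = 1.414214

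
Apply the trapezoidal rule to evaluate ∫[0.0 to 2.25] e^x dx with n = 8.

f(x) = e^x
a = 0.0, b = 2.25, n = 8
h = (b - a)/n = 0.281250

Trapezoidal rule: (h/2)[f(x₀) + 2f(x₁) + 2f(x₂) + ... + f(xₙ)]

x_0 = 0.0000, f(x_0) = 1.000000, coefficient = 1
x_1 = 0.2812, f(x_1) = 1.324785, coefficient = 2
x_2 = 0.5625, f(x_2) = 1.755055, coefficient = 2
x_3 = 0.8438, f(x_3) = 2.325070, coefficient = 2
x_4 = 1.1250, f(x_4) = 3.080217, coefficient = 2
x_5 = 1.4062, f(x_5) = 4.080624, coefficient = 2
x_6 = 1.6875, f(x_6) = 5.405949, coefficient = 2
x_7 = 1.9688, f(x_7) = 7.161719, coefficient = 2
x_8 = 2.2500, f(x_8) = 9.487736, coefficient = 1

I ≈ (0.281250/2) × 60.754572 = 8.543612
Exact value: 8.487736
Error: 0.055876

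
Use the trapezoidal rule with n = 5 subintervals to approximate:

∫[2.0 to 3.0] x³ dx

f(x) = x³
a = 2.0, b = 3.0, n = 5
h = (b - a)/n = 0.200000

Trapezoidal rule: (h/2)[f(x₀) + 2f(x₁) + 2f(x₂) + ... + f(xₙ)]

x_0 = 2.0000, f(x_0) = 8.000000, coefficient = 1
x_1 = 2.2000, f(x_1) = 10.648000, coefficient = 2
x_2 = 2.4000, f(x_2) = 13.824000, coefficient = 2
x_3 = 2.6000, f(x_3) = 17.576000, coefficient = 2
x_4 = 2.8000, f(x_4) = 21.952000, coefficient = 2
x_5 = 3.0000, f(x_5) = 27.000000, coefficient = 1

I ≈ (0.200000/2) × 163.000000 = 16.300000
Exact value: 16.250000
Error: 0.050000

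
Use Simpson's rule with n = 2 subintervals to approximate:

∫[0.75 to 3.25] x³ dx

f(x) = x³
a = 0.75, b = 3.25, n = 2
h = (b - a)/n = 1.250000

Simpson's rule: (h/3)[f(x₀) + 4f(x₁) + 2f(x₂) + ... + f(xₙ)]

x_0 = 0.7500, f(x_0) = 0.421875, coefficient = 1
x_1 = 2.0000, f(x_1) = 8.000000, coefficient = 4
x_2 = 3.2500, f(x_2) = 34.328125, coefficient = 1

I ≈ (1.250000/3) × 66.750000 = 27.812500
Exact value: 27.812500
Error: 0.000000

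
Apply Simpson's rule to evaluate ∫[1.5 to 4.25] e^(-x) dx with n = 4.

f(x) = e^(-x)
a = 1.5, b = 4.25, n = 4
h = (b - a)/n = 0.687500

Simpson's rule: (h/3)[f(x₀) + 4f(x₁) + 2f(x₂) + ... + f(xₙ)]

x_0 = 1.5000, f(x_0) = 0.223130, coefficient = 1
x_1 = 2.1875, f(x_1) = 0.112197, coefficient = 4
x_2 = 2.8750, f(x_2) = 0.056416, coefficient = 2
x_3 = 3.5625, f(x_3) = 0.028368, coefficient = 4
x_4 = 4.2500, f(x_4) = 0.014264, coefficient = 1

I ≈ (0.687500/3) × 0.912486 = 0.209111
Exact value: 0.208866
Error: 0.000245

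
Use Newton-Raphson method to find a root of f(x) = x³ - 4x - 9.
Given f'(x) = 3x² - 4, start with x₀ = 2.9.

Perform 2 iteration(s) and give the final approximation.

f(x) = x³ - 4x - 9
f'(x) = 3x² - 4
x₀ = 2.9

Newton-Raphson formula: x_{n+1} = x_n - f(x_n)/f'(x_n)

Iteration 1:
  f(2.900000) = 3.789000
  f'(2.900000) = 21.230000
  x_1 = 2.900000 - 3.789000/21.230000 = 2.721526
Iteration 2:
  f(2.721526) = 0.271435
  f'(2.721526) = 18.220114
  x_2 = 2.721526 - 0.271435/18.220114 = 2.706629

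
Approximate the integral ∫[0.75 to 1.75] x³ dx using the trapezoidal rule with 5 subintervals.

f(x) = x³
a = 0.75, b = 1.75, n = 5
h = (b - a)/n = 0.200000

Trapezoidal rule: (h/2)[f(x₀) + 2f(x₁) + 2f(x₂) + ... + f(xₙ)]

x_0 = 0.7500, f(x_0) = 0.421875, coefficient = 1
x_1 = 0.9500, f(x_1) = 0.857375, coefficient = 2
x_2 = 1.1500, f(x_2) = 1.520875, coefficient = 2
x_3 = 1.3500, f(x_3) = 2.460375, coefficient = 2
x_4 = 1.5500, f(x_4) = 3.723875, coefficient = 2
x_5 = 1.7500, f(x_5) = 5.359375, coefficient = 1

I ≈ (0.200000/2) × 22.906250 = 2.290625
Exact value: 2.265625
Error: 0.025000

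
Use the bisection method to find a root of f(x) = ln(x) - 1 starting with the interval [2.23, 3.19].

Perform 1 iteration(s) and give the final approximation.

f(x) = ln(x) - 1
Initial interval: [2.23, 3.19]

Iteration 1:
  c_1 = (2.230000 + 3.190000)/2 = 2.710000
  f(c_1) = f(2.710000) = -0.003051
  f(a) × f(c) ≥ 0, new interval: [2.710000, 3.190000]

After 1 iteration(s), the approximation is c_1 = 2.710000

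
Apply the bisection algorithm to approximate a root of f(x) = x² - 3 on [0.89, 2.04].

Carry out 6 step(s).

f(x) = x² - 3
Initial interval: [0.89, 2.04]

Iteration 1:
  c_1 = (0.890000 + 2.040000)/2 = 1.465000
  f(c_1) = f(1.465000) = -0.853775
  f(a) × f(c) ≥ 0, new interval: [1.465000, 2.040000]
Iteration 2:
  c_2 = (1.465000 + 2.040000)/2 = 1.752500
  f(c_2) = f(1.752500) = 0.071256
  f(a) × f(c) < 0, new interval: [1.465000, 1.752500]
Iteration 3:
  c_3 = (1.465000 + 1.752500)/2 = 1.608750
  f(c_3) = f(1.608750) = -0.411923
  f(a) × f(c) ≥ 0, new interval: [1.608750, 1.752500]
Iteration 4:
  c_4 = (1.608750 + 1.752500)/2 = 1.680625
  f(c_4) = f(1.680625) = -0.175500
  f(a) × f(c) ≥ 0, new interval: [1.680625, 1.752500]
Iteration 5:
  c_5 = (1.680625 + 1.752500)/2 = 1.716562
  f(c_5) = f(1.716562) = -0.053413
  f(a) × f(c) ≥ 0, new interval: [1.716562, 1.752500]
Iteration 6:
  c_6 = (1.716562 + 1.752500)/2 = 1.734531
  f(c_6) = f(1.734531) = 0.008599
  f(a) × f(c) < 0, new interval: [1.716562, 1.734531]

After 6 iteration(s), the approximation is c_6 = 1.734531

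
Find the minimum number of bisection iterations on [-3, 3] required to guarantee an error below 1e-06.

We need (b-a)/2^n ≤ 1e-06
(3 - (-3))/2^n ≤ 1e-06
6/2^n ≤ 1e-06
2^n ≥ 6000000
n ≥ log₂(6000000) = 22.52
n ≥ 23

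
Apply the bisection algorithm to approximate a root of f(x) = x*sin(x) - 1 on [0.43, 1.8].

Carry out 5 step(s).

f(x) = x*sin(x) - 1
Initial interval: [0.43, 1.8]

Iteration 1:
  c_1 = (0.430000 + 1.800000)/2 = 1.115000
  f(c_1) = f(1.115000) = 0.001171
  f(a) × f(c) < 0, new interval: [0.430000, 1.115000]
Iteration 2:
  c_2 = (0.430000 + 1.115000)/2 = 0.772500
  f(c_2) = f(0.772500) = -0.460851
  f(a) × f(c) ≥ 0, new interval: [0.772500, 1.115000]
Iteration 3:
  c_3 = (0.772500 + 1.115000)/2 = 0.943750
  f(c_3) = f(0.943750) = -0.235785
  f(a) × f(c) ≥ 0, new interval: [0.943750, 1.115000]
Iteration 4:
  c_4 = (0.943750 + 1.115000)/2 = 1.029375
  f(c_4) = f(1.029375) = -0.117849
  f(a) × f(c) ≥ 0, new interval: [1.029375, 1.115000]
Iteration 5:
  c_5 = (1.029375 + 1.115000)/2 = 1.072188
  f(c_5) = f(1.072188) = -0.058353
  f(a) × f(c) ≥ 0, new interval: [1.072188, 1.115000]

After 5 iteration(s), the approximation is c_5 = 1.072188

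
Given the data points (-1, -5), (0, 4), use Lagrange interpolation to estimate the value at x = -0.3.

Lagrange interpolation formula:
P(x) = Σ yᵢ × Lᵢ(x)
where Lᵢ(x) = Π_{j≠i} (x - xⱼ)/(xᵢ - xⱼ)

L_0(-0.3) = (-0.3 - 0)/(-1 - 0) = 0.300000
L_1(-0.3) = (-0.3 - (-1))/(0 - (-1)) = 0.700000

P(-0.3) = (-5)×L_0(-0.3) + 4×L_1(-0.3)
P(-0.3) = 1.300000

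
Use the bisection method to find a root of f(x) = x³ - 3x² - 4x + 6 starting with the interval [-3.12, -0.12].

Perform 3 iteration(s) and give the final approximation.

f(x) = x³ - 3x² - 4x + 6
Initial interval: [-3.12, -0.12]

Iteration 1:
  c_1 = (-3.120000 + (-0.120000))/2 = -1.620000
  f(c_1) = f(-1.620000) = 0.355272
  f(a) × f(c) < 0, new interval: [-3.120000, -1.620000]
Iteration 2:
  c_2 = (-3.120000 + (-1.620000))/2 = -2.370000
  f(c_2) = f(-2.370000) = -14.682753
  f(a) × f(c) ≥ 0, new interval: [-2.370000, -1.620000]
Iteration 3:
  c_3 = (-2.370000 + (-1.620000))/2 = -1.995000
  f(c_3) = f(-1.995000) = -5.900225
  f(a) × f(c) ≥ 0, new interval: [-1.995000, -1.620000]

After 3 iteration(s), the approximation is c_3 = -1.995000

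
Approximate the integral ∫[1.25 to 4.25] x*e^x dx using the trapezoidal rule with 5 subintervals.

f(x) = x*e^x
a = 1.25, b = 4.25, n = 5
h = (b - a)/n = 0.600000

Trapezoidal rule: (h/2)[f(x₀) + 2f(x₁) + 2f(x₂) + ... + f(xₙ)]

x_0 = 1.2500, f(x_0) = 4.362929, coefficient = 1
x_1 = 1.8500, f(x_1) = 11.765666, coefficient = 2
x_2 = 2.4500, f(x_2) = 28.391449, coefficient = 2
x_3 = 3.0500, f(x_3) = 64.401800, coefficient = 2
x_4 = 3.6500, f(x_4) = 140.432531, coefficient = 2
x_5 = 4.2500, f(x_5) = 297.948002, coefficient = 1

I ≈ (0.600000/2) × 792.293825 = 237.688148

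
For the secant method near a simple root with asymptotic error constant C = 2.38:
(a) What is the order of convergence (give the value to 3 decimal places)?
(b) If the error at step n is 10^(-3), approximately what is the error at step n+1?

(a) Secant method has superlinear convergence with order φ = (1+√5)/2 ≈ 1.618.
    This means |e_{n+1}| ≈ C|e_n|^1.618.

(b) With |e_n| = 10^(-3) and C = 2.38:
    |e_{n+1}| ≈ 2.38 × (10^(-3))^1.618 = 2.38 × 10^(-4.85)

(a) ≈ 1.618 (golden ratio); (b) |e_{n+1}| ≈ 3.330e-05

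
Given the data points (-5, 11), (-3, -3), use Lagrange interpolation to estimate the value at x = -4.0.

Lagrange interpolation formula:
P(x) = Σ yᵢ × Lᵢ(x)
where Lᵢ(x) = Π_{j≠i} (x - xⱼ)/(xᵢ - xⱼ)

L_0(-4.0) = (-4.0 - (-3))/(-5 - (-3)) = 0.500000
L_1(-4.0) = (-4.0 - (-5))/(-3 - (-5)) = 0.500000

P(-4.0) = 11×L_0(-4.0) + (-3)×L_1(-4.0)
P(-4.0) = 4.000000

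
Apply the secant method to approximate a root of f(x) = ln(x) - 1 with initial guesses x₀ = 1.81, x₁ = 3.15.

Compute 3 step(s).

f(x) = ln(x) - 1
x₀ = 1.81, x₁ = 3.15

Secant formula: x_{n+1} = x_n - f(x_n)(x_n - x_{n-1})/(f(x_n) - f(x_{n-1}))

Iteration 1:
  f(1.810000) = -0.406673
  f(3.150000) = 0.147402
  x_2 = 3.150000 - 0.147402×(3.150000 - 1.810000)/(0.147402 - (-0.406673))
       = 2.793516
Iteration 2:
  f(3.150000) = 0.147402
  f(2.793516) = 0.027301
  x_3 = 2.793516 - 0.027301×(2.793516 - 3.150000)/(0.027301 - 0.147402)
       = 2.712481
Iteration 3:
  f(2.793516) = 0.027301
  f(2.712481) = -0.002136
  x_4 = 2.712481 - (-0.002136)×(2.712481 - 2.793516)/(-0.002136 - 0.027301)
       = 2.718362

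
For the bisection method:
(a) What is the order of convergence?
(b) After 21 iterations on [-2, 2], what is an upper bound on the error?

(a) Bisection has linear (order 1) convergence; the error is halved each step.

(b) Error bound = (b-a)/2^n = (2 - (-2))/2^{21}
    = 4/2^{21}

(a) 1 (linear); (b) error ≤ 1.91e-06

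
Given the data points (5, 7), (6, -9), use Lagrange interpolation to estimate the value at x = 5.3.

Lagrange interpolation formula:
P(x) = Σ yᵢ × Lᵢ(x)
where Lᵢ(x) = Π_{j≠i} (x - xⱼ)/(xᵢ - xⱼ)

L_0(5.3) = (5.3 - 6)/(5 - 6) = 0.700000
L_1(5.3) = (5.3 - 5)/(6 - 5) = 0.300000

P(5.3) = 7×L_0(5.3) + (-9)×L_1(5.3)
P(5.3) = 2.200000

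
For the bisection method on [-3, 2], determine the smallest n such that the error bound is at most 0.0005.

We need (b-a)/2^n ≤ 0.0005
(2 - (-3))/2^n ≤ 0.0005
5/2^n ≤ 0.0005
2^n ≥ 10000
n ≥ log₂(10000) = 13.29
n ≥ 14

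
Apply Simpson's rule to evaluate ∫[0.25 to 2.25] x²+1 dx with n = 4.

f(x) = x²+1
a = 0.25, b = 2.25, n = 4
h = (b - a)/n = 0.500000

Simpson's rule: (h/3)[f(x₀) + 4f(x₁) + 2f(x₂) + ... + f(xₙ)]

x_0 = 0.2500, f(x_0) = 1.062500, coefficient = 1
x_1 = 0.7500, f(x_1) = 1.562500, coefficient = 4
x_2 = 1.2500, f(x_2) = 2.562500, coefficient = 2
x_3 = 1.7500, f(x_3) = 4.062500, coefficient = 4
x_4 = 2.2500, f(x_4) = 6.062500, coefficient = 1

I ≈ (0.500000/3) × 34.750000 = 5.791667
Exact value: 5.791667
Error: 0.000000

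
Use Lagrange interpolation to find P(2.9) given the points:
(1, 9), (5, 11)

Lagrange interpolation formula:
P(x) = Σ yᵢ × Lᵢ(x)
where Lᵢ(x) = Π_{j≠i} (x - xⱼ)/(xᵢ - xⱼ)

L_0(2.9) = (2.9 - 5)/(1 - 5) = 0.525000
L_1(2.9) = (2.9 - 1)/(5 - 1) = 0.475000

P(2.9) = 9×L_0(2.9) + 11×L_1(2.9)
P(2.9) = 9.950000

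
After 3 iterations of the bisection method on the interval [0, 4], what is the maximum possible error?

Bisection error bound: |error| ≤ (b-a)/2^n
|error| ≤ (4 - 0)/2^3 = 4/2^3
|error| ≤ 0.5000000000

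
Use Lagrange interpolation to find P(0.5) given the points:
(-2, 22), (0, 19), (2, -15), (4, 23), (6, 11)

Lagrange interpolation formula:
P(x) = Σ yᵢ × Lᵢ(x)
where Lᵢ(x) = Π_{j≠i} (x - xⱼ)/(xᵢ - xⱼ)

L_0(0.5) = (0.5 - 0)/(-2 - 0) × (0.5 - 2)/(-2 - 2) × (0.5 - 4)/(-2 - 4) × (0.5 - 6)/(-2 - 6) = -0.037598
L_1(0.5) = (0.5 - (-2))/(0 - (-2)) × (0.5 - 2)/(0 - 2) × (0.5 - 4)/(0 - 4) × (0.5 - 6)/(0 - 6) = 0.751953
L_2(0.5) = (0.5 - (-2))/(2 - (-2)) × (0.5 - 0)/(2 - 0) × (0.5 - 4)/(2 - 4) × (0.5 - 6)/(2 - 6) = 0.375977
L_3(0.5) = (0.5 - (-2))/(4 - (-2)) × (0.5 - 0)/(4 - 0) × (0.5 - 2)/(4 - 2) × (0.5 - 6)/(4 - 6) = -0.107422
L_4(0.5) = (0.5 - (-2))/(6 - (-2)) × (0.5 - 0)/(6 - 0) × (0.5 - 2)/(6 - 2) × (0.5 - 4)/(6 - 4) = 0.017090

P(0.5) = 22×L_0(0.5) + 19×L_1(0.5) + (-15)×L_2(0.5) + 23×L_3(0.5) + 11×L_4(0.5)
P(0.5) = 5.537598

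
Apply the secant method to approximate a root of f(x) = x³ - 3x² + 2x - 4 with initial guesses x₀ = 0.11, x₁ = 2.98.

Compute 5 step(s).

f(x) = x³ - 3x² + 2x - 4
x₀ = 0.11, x₁ = 2.98

Secant formula: x_{n+1} = x_n - f(x_n)(x_n - x_{n-1})/(f(x_n) - f(x_{n-1}))

Iteration 1:
  f(0.110000) = -3.814969
  f(2.980000) = 1.782392
  x_2 = 2.980000 - 1.782392×(2.980000 - 0.110000)/(1.782392 - (-3.814969))
       = 2.066093
Iteration 2:
  f(2.980000) = 1.782392
  f(2.066093) = -3.854419
  x_3 = 2.066093 - (-3.854419)×(2.066093 - 2.980000)/(-3.854419 - 1.782392)
       = 2.691018
Iteration 3:
  f(2.066093) = -3.854419
  f(2.691018) = -0.855485
  x_4 = 2.691018 - (-0.855485)×(2.691018 - 2.066093)/(-0.855485 - (-3.854419))
       = 2.869285
Iteration 4:
  f(2.691018) = -0.855485
  f(2.869285) = 0.662422
  x_5 = 2.869285 - 0.662422×(2.869285 - 2.691018)/(0.662422 - (-0.855485))
       = 2.791488
Iteration 5:
  f(2.869285) = 0.662422
  f(2.791488) = -0.041831
  x_6 = 2.791488 - (-0.041831)×(2.791488 - 2.869285)/(-0.041831 - 0.662422)
       = 2.796109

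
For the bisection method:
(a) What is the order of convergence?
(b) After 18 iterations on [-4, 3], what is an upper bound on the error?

(a) Bisection has linear (order 1) convergence; the error is halved each step.

(b) Error bound = (b-a)/2^n = (3 - (-4))/2^{18}
    = 7/2^{18}

(a) 1 (linear); (b) error ≤ 2.67e-05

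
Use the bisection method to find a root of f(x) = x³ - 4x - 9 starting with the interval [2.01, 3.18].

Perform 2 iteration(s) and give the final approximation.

f(x) = x³ - 4x - 9
Initial interval: [2.01, 3.18]

Iteration 1:
  c_1 = (2.010000 + 3.180000)/2 = 2.595000
  f(c_1) = f(2.595000) = -1.905205
  f(a) × f(c) ≥ 0, new interval: [2.595000, 3.180000]
Iteration 2:
  c_2 = (2.595000 + 3.180000)/2 = 2.887500
  f(c_2) = f(2.887500) = 3.524982
  f(a) × f(c) < 0, new interval: [2.595000, 2.887500]

After 2 iteration(s), the approximation is c_2 = 2.887500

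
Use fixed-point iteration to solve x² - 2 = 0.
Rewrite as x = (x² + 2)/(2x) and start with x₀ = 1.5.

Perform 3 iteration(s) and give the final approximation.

Equation: x² - 2 = 0
Fixed-point form: x = (x² + 2)/(2x)
x₀ = 1.5

x_1 = g(1.500000) = 1.416667
x_2 = g(1.416667) = 1.414216
x_3 = g(1.414216) = 1.414214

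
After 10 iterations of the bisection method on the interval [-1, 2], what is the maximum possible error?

Bisection error bound: |error| ≤ (b-a)/2^n
|error| ≤ (2 - (-1))/2^10 = 3/2^10
|error| ≤ 0.0029296875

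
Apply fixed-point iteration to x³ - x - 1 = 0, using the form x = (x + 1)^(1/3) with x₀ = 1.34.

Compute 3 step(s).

Equation: x³ - x - 1 = 0
Fixed-point form: x = (x + 1)^(1/3)
x₀ = 1.34

x_1 = g(1.340000) = 1.327614
x_2 = g(1.327614) = 1.325268
x_3 = g(1.325268) = 1.324822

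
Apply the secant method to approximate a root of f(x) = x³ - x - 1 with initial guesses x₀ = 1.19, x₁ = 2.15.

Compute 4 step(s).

f(x) = x³ - x - 1
x₀ = 1.19, x₁ = 2.15

Secant formula: x_{n+1} = x_n - f(x_n)(x_n - x_{n-1})/(f(x_n) - f(x_{n-1}))

Iteration 1:
  f(1.190000) = -0.504841
  f(2.150000) = 6.788375
  x_2 = 2.150000 - 6.788375×(2.150000 - 1.190000)/(6.788375 - (-0.504841))
       = 1.256452
Iteration 2:
  f(2.150000) = 6.788375
  f(1.256452) = -0.272928
  x_3 = 1.256452 - (-0.272928)×(1.256452 - 2.150000)/(-0.272928 - 6.788375)
       = 1.290988
Iteration 3:
  f(1.256452) = -0.272928
  f(1.290988) = -0.139361
  x_4 = 1.290988 - (-0.139361)×(1.290988 - 1.256452)/(-0.139361 - (-0.272928))
       = 1.327023
Iteration 4:
  f(1.290988) = -0.139361
  f(1.327023) = 0.009853
  x_5 = 1.327023 - 0.009853×(1.327023 - 1.290988)/(0.009853 - (-0.139361))
       = 1.324644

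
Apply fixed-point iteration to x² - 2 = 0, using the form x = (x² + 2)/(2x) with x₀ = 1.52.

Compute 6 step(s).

Equation: x² - 2 = 0
Fixed-point form: x = (x² + 2)/(2x)
x₀ = 1.52

x_1 = g(1.520000) = 1.417895
x_2 = g(1.417895) = 1.414218
x_3 = g(1.414218) = 1.414214
x_4 = g(1.414214) = 1.414214
x_5 = g(1.414214) = 1.414214
x_6 = g(1.414214) = 1.414214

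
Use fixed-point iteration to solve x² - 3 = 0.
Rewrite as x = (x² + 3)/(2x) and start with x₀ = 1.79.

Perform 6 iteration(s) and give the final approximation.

Equation: x² - 3 = 0
Fixed-point form: x = (x² + 3)/(2x)
x₀ = 1.79

x_1 = g(1.790000) = 1.732989
x_2 = g(1.732989) = 1.732051
x_3 = g(1.732051) = 1.732051
x_4 = g(1.732051) = 1.732051
x_5 = g(1.732051) = 1.732051
x_6 = g(1.732051) = 1.732051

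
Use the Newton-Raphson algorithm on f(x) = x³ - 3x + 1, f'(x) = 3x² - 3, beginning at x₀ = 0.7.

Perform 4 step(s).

f(x) = x³ - 3x + 1
f'(x) = 3x² - 3
x₀ = 0.7

Newton-Raphson formula: x_{n+1} = x_n - f(x_n)/f'(x_n)

Iteration 1:
  f(0.700000) = -0.757000
  f'(0.700000) = -1.530000
  x_1 = 0.700000 - (-0.757000)/(-1.530000) = 0.205229
Iteration 2:
  f(0.205229) = 0.392958
  f'(0.205229) = -2.873643
  x_2 = 0.205229 - 0.392958/(-2.873643) = 0.341974
Iteration 3:
  f(0.341974) = 0.014070
  f'(0.341974) = -2.649161
  x_3 = 0.341974 - 0.014070/(-2.649161) = 0.347285
Iteration 4:
  f(0.347285) = 0.000029
  f'(0.347285) = -2.638179
  x_4 = 0.347285 - 0.000029/(-2.638179) = 0.347296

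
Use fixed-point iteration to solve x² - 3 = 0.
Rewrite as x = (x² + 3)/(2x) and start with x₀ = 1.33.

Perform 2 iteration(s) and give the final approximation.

Equation: x² - 3 = 0
Fixed-point form: x = (x² + 3)/(2x)
x₀ = 1.33

x_1 = g(1.330000) = 1.792820
x_2 = g(1.792820) = 1.733081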